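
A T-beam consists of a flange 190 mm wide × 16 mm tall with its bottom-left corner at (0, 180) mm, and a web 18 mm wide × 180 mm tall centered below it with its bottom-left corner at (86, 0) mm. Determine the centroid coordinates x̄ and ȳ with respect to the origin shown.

x̄ = 95.00 mm, ȳ = 137.44 mm

web: A = 18 × 180 = 3240.00, centroid at (95.00, 90.00).
flange: A = 190 × 16 = 3040.00, centroid at (95.00, 188.00).
ΣA = 6280.00 mm²
ΣAx̄ = (3240.00)(95.00) + (3040.00)(95.00) = 596600.00 mm³
ΣAȳ = (3240.00)(90.00) + (3040.00)(188.00) = 863120.00 mm³
x̄ = 596600.00 / 6280.00 = 95.00 mm
ȳ = 863120.00 / 6280.00 = 137.44 mm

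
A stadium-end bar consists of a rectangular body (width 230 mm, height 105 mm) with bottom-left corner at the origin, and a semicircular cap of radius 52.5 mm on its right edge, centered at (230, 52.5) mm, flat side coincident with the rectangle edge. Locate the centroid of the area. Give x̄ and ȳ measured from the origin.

x̄ = 135.87 mm, ȳ = 52.50 mm

Part | A | x̄ᵢ | ȳᵢ | A·x̄ᵢ | A·ȳᵢ
rectangular body | 24150.00 | 115.00 | 52.50 | 2777250.00 | 1267875.00
semicircular end | 4329.51 | 252.28 | 52.50 | 1092255.45 | 227299.14
Σ | 28479.51 |  |  | 3869505.45 | 1495174.14
x̄ = 3869505.45 / 28479.51 = 135.87 mm
ȳ = 1495174.14 / 28479.51 = 52.50 mm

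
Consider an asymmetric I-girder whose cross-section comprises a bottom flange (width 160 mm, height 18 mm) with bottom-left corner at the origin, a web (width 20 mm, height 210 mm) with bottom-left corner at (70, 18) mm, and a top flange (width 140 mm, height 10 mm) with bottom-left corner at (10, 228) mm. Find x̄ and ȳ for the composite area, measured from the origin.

Part | A | x̄ᵢ | ȳᵢ | A·x̄ᵢ | A·ȳᵢ
bottom flange | 2880.00 | 80.00 | 9.00 | 230400.00 | 25920.00
web | 4200.00 | 80.00 | 123.00 | 336000.00 | 516600.00
top flange | 1400.00 | 80.00 | 233.00 | 112000.00 | 326200.00
Σ | 8480.00 |  |  | 678400.00 | 868720.00
x̄ = 678400.00 / 8480.00 = 80.00 mm
ȳ = 868720.00 / 8480.00 = 102.44 mm

x̄ = 80.00 mm, ȳ = 102.44 mm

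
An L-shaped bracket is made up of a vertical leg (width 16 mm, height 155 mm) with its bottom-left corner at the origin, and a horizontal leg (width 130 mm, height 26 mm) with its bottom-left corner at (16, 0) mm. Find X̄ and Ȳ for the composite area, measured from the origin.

vertical leg: A = 16 × 155 = 2480.00, centroid at (8.00, 77.50).
horizontal leg: A = 130 × 26 = 3380.00, centroid at (81.00, 13.00).
ΣA = 5860.00 mm², ΣAX̄ = 293620.00 mm³, ΣAȲ = 236140.00 mm³.
X̄ = 293620.00/5860.00 = 50.11 mm; Ȳ = 236140.00/5860.00 = 40.30 mm.

X̄ = 50.11 mm, Ȳ = 40.30 mm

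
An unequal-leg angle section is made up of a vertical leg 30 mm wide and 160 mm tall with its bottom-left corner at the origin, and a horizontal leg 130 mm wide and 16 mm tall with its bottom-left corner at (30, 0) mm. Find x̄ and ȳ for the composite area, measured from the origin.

x̄ = 39.19 mm, ȳ = 58.23 mm

vertical leg: A = 30 × 160 = 4800.00, centroid at (15.00, 80.00).
horizontal leg: A = 130 × 16 = 2080.00, centroid at (95.00, 8.00).
ΣA = 6880.00 mm²
ΣAx̄ = (4800.00)(15.00) + (2080.00)(95.00) = 269600.00 mm³
ΣAȳ = (4800.00)(80.00) + (2080.00)(8.00) = 400640.00 mm³
x̄ = 269600.00 / 6880.00 = 39.19 mm
ȳ = 400640.00 / 6880.00 = 58.23 mm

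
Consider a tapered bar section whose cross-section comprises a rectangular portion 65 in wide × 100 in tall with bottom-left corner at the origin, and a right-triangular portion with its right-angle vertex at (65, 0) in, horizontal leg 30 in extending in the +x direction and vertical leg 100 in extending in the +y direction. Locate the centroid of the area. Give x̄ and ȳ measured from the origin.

x̄ = 40.47 in, ȳ = 46.88 in

rectangular portion: A = 65 × 100 = 6500.00, centroid at (32.50, 50.00).
triangular portion: A = ½·30·100 = 1500.00, centroid at (75.00, 33.33).
ΣA = 8000.00 in², ΣAx̄ = 323750.00 in³, ΣAȳ = 375000.00 in³.
x̄ = 323750.00/8000.00 = 40.47 in; ȳ = 375000.00/8000.00 = 46.88 in.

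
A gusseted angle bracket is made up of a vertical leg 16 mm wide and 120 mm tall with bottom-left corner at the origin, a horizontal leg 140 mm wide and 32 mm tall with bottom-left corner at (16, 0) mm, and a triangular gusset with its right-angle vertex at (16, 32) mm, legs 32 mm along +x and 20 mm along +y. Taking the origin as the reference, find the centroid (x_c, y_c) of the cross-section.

vertical leg: A = 16 × 120 = 1920.00, centroid at (8.00, 60.00).
horizontal leg: A = 140 × 32 = 4480.00, centroid at (86.00, 16.00).
gusset: A = ½·32·20 = 320.00, centroid at (26.67, 38.67).
ΣA = 6720.00 mm², ΣAx_c = 409173.33 mm³, ΣAy_c = 199253.33 mm³.
x_c = 409173.33/6720.00 = 60.89 mm; y_c = 199253.33/6720.00 = 29.65 mm.

x_c = 60.89 mm, y_c = 29.65 mm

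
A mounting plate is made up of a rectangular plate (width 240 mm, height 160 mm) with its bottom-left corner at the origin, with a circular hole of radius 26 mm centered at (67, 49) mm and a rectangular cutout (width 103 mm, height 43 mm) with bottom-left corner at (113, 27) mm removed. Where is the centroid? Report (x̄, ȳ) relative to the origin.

plate: A = 240 × 160 = 38400.00, centroid at (120.00, 80.00).
hole 1: A = −π·26² = -2123.72, centroid at (67.00, 49.00).
hole 2: A = −(103 × 43) = -4429.00, centroid at (164.50, 48.50).
ΣA = 31847.28 mm², ΣAx̄ = 3737140.49 mm³, ΣAȳ = 2753131.38 mm³.
x̄ = 3737140.49/31847.28 = 117.35 mm; ȳ = 2753131.38/31847.28 = 86.45 mm.

x̄ = 117.35 mm, ȳ = 86.45 mm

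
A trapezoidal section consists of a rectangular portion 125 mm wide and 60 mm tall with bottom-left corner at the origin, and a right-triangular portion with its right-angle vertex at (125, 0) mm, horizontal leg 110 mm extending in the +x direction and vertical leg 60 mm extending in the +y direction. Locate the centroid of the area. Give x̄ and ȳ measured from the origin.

x̄ = 92.80 mm, ȳ = 26.94 mm

rectangular portion: A = 125 × 60 = 7500.00, centroid at (62.50, 30.00).
triangular portion: A = ½·110·60 = 3300.00, centroid at (161.67, 20.00).
ΣA = 10800.00 mm², ΣAx̄ = 1002250.00 mm³, ΣAȳ = 291000.00 mm³.
x̄ = 1002250.00/10800.00 = 92.80 mm; ȳ = 291000.00/10800.00 = 26.94 mm.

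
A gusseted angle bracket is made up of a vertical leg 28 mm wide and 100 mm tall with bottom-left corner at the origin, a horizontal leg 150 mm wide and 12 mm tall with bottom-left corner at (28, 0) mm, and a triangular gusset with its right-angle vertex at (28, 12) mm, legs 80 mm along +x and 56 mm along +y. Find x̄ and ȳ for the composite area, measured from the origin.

x̄ = 50.74 mm, ȳ = 32.09 mm

vertical leg: A = 28 × 100 = 2800.00, centroid at (14.00, 50.00).
horizontal leg: A = 150 × 12 = 1800.00, centroid at (103.00, 6.00).
gusset: A = ½·80·56 = 2240.00, centroid at (54.67, 30.67).
ΣA = 6840.00 mm², ΣAx̄ = 347053.33 mm³, ΣAȳ = 219493.33 mm³.
x̄ = 347053.33/6840.00 = 50.74 mm; ȳ = 219493.33/6840.00 = 32.09 mm.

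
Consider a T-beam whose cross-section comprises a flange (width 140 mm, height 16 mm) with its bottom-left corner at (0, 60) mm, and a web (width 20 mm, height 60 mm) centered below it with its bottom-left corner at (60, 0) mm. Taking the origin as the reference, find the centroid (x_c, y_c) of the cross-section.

web: A = 20 × 60 = 1200.00, centroid at (70.00, 30.00).
flange: A = 140 × 16 = 2240.00, centroid at (70.00, 68.00).
ΣA = 3440.00 mm²
ΣAx_c = (1200.00)(70.00) + (2240.00)(70.00) = 240800.00 mm³
ΣAy_c = (1200.00)(30.00) + (2240.00)(68.00) = 188320.00 mm³
x_c = 240800.00 / 3440.00 = 70.00 mm
y_c = 188320.00 / 3440.00 = 54.74 mm

x_c = 70.00 mm, y_c = 54.74 mm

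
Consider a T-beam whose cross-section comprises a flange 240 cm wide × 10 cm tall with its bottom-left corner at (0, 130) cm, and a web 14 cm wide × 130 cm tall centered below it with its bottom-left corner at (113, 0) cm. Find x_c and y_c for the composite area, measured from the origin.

web: A = 14 × 130 = 1820.00, centroid at (120.00, 65.00).
flange: A = 240 × 10 = 2400.00, centroid at (120.00, 135.00).
ΣA = 4220.00 cm²
ΣAx_c = (1820.00)(120.00) + (2400.00)(120.00) = 506400.00 cm³
ΣAy_c = (1820.00)(65.00) + (2400.00)(135.00) = 442300.00 cm³
x_c = 506400.00 / 4220.00 = 120.00 cm
y_c = 442300.00 / 4220.00 = 104.81 cm

x_c = 120.00 cm, y_c = 104.81 cm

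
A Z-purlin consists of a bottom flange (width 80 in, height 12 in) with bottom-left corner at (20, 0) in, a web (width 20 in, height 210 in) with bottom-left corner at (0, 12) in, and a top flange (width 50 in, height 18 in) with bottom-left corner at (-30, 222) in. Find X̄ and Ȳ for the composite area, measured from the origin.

X̄ = 15.69 in, Ȳ = 116.35 in

Part | A | x̄ᵢ | ȳᵢ | A·x̄ᵢ | A·ȳᵢ
bottom flange | 960.00 | 60.00 | 6.00 | 57600.00 | 5760.00
web | 4200.00 | 10.00 | 117.00 | 42000.00 | 491400.00
top flange | 900.00 | -5.00 | 231.00 | -4500.00 | 207900.00
Σ | 6060.00 |  |  | 95100.00 | 705060.00
X̄ = 95100.00 / 6060.00 = 15.69 in
Ȳ = 705060.00 / 6060.00 = 116.35 in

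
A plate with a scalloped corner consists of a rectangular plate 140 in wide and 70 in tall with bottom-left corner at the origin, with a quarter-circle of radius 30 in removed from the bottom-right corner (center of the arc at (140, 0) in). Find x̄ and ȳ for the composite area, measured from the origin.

plate: A = 140 × 70 = 9800.00, centroid at (70.00, 35.00).
removed quarter-circle: A = −¼π·30² = -706.86, centroid at (127.27, 12.73).
ΣA = 9093.14 in², ΣAx̄ = 596039.83 in³, ΣAȳ = 334000.00 in³.
x̄ = 596039.83/9093.14 = 65.55 in; ȳ = 334000.00/9093.14 = 36.73 in.

x̄ = 65.55 in, ȳ = 36.73 in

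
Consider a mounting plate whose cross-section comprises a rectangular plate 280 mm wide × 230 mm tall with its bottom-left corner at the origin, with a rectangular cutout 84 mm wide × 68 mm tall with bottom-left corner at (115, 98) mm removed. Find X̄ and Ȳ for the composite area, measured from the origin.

X̄ = 138.35 mm, Ȳ = 113.35 mm

Part | A | x̄ᵢ | ȳᵢ | A·x̄ᵢ | A·ȳᵢ
plate | 64400.00 | 140.00 | 115.00 | 9016000.00 | 7406000.00
hole | -5712.00 | 157.00 | 132.00 | -896784.00 | -753984.00
Σ | 58688.00 |  |  | 8119216.00 | 6652016.00
X̄ = 8119216.00 / 58688.00 = 138.35 mm
Ȳ = 6652016.00 / 58688.00 = 113.35 mm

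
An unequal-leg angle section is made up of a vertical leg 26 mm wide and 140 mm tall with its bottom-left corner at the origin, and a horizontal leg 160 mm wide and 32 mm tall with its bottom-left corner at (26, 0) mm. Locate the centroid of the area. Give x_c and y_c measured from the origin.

x_c = 67.36 mm, y_c = 38.44 mm

vertical leg: A = 26 × 140 = 3640.00, centroid at (13.00, 70.00).
horizontal leg: A = 160 × 32 = 5120.00, centroid at (106.00, 16.00).
ΣA = 8760.00 mm²
ΣAx_c = (3640.00)(13.00) + (5120.00)(106.00) = 590040.00 mm³
ΣAy_c = (3640.00)(70.00) + (5120.00)(16.00) = 336720.00 mm³
x_c = 590040.00 / 8760.00 = 67.36 mm
y_c = 336720.00 / 8760.00 = 38.44 mm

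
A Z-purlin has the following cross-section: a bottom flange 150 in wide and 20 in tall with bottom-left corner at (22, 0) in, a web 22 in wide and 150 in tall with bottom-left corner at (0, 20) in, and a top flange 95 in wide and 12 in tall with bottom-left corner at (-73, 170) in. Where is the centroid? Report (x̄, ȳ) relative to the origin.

Part | A | x̄ᵢ | ȳᵢ | A·x̄ᵢ | A·ȳᵢ
bottom flange | 3000.00 | 97.00 | 10.00 | 291000.00 | 30000.00
web | 3300.00 | 11.00 | 95.00 | 36300.00 | 313500.00
top flange | 1140.00 | -25.50 | 176.00 | -29070.00 | 200640.00
Σ | 7440.00 |  |  | 298230.00 | 544140.00
x̄ = 298230.00 / 7440.00 = 40.08 in
ȳ = 544140.00 / 7440.00 = 73.14 in

x̄ = 40.08 in, ȳ = 73.14 in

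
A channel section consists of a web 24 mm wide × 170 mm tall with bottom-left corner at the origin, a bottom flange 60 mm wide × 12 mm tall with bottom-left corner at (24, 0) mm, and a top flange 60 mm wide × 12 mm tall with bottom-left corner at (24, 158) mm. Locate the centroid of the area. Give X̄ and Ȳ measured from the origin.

Part | A | x̄ᵢ | ȳᵢ | A·x̄ᵢ | A·ȳᵢ
web | 4080.00 | 12.00 | 85.00 | 48960.00 | 346800.00
bottom flange | 720.00 | 54.00 | 6.00 | 38880.00 | 4320.00
top flange | 720.00 | 54.00 | 164.00 | 38880.00 | 118080.00
Σ | 5520.00 |  |  | 126720.00 | 469200.00
X̄ = 126720.00 / 5520.00 = 22.96 mm
Ȳ = 469200.00 / 5520.00 = 85.00 mm

X̄ = 22.96 mm, Ȳ = 85.00 mm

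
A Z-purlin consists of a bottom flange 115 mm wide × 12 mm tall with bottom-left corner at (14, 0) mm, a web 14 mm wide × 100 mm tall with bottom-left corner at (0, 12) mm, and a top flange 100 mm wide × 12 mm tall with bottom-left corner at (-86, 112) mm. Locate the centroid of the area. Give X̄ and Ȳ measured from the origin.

X̄ = 16.40 mm, Ȳ = 59.47 mm

bottom flange: A = 115 × 12 = 1380.00, centroid at (71.50, 6.00).
web: A = 14 × 100 = 1400.00, centroid at (7.00, 62.00).
top flange: A = 100 × 12 = 1200.00, centroid at (-36.00, 118.00).
ΣA = 3980.00 mm², ΣAX̄ = 65270.00 mm³, ΣAȲ = 236680.00 mm³.
X̄ = 65270.00/3980.00 = 16.40 mm; Ȳ = 236680.00/3980.00 = 59.47 mm.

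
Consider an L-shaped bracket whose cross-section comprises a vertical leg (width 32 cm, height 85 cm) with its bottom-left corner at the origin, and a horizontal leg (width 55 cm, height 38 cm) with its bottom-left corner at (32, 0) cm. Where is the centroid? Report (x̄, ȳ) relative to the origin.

vertical leg: A = 32 × 85 = 2720.00, centroid at (16.00, 42.50).
horizontal leg: A = 55 × 38 = 2090.00, centroid at (59.50, 19.00).
ΣA = 4810.00 cm², ΣAx̄ = 167875.00 cm³, ΣAȳ = 155310.00 cm³.
x̄ = 167875.00/4810.00 = 34.90 cm; ȳ = 155310.00/4810.00 = 32.29 cm.

x̄ = 34.90 cm, ȳ = 32.29 cm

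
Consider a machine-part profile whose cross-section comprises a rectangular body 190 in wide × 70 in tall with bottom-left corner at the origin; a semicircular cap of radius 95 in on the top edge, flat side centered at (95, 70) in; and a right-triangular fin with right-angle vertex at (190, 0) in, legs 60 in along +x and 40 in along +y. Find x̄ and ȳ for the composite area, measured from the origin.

Part | A | x̄ᵢ | ȳᵢ | A·x̄ᵢ | A·ȳᵢ
rectangular body | 13300.00 | 95.00 | 35.00 | 1263500.00 | 465500.00
semicircular top | 14176.44 | 95.00 | 110.32 | 1346761.50 | 1563933.91
triangular fin | 1200.00 | 210.00 | 13.33 | 252000.00 | 16000.00
Σ | 28676.44 |  |  | 2862261.50 | 2045433.91
x̄ = 2862261.50 / 28676.44 = 99.81 in
ȳ = 2045433.91 / 28676.44 = 71.33 in

x̄ = 99.81 in, ȳ = 71.33 in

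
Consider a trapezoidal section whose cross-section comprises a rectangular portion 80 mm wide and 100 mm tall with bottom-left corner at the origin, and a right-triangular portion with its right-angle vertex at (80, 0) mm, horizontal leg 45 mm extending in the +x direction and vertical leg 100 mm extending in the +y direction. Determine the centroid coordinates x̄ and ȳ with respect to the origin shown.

rectangular portion: A = 80 × 100 = 8000.00, centroid at (40.00, 50.00).
triangular portion: A = ½·45·100 = 2250.00, centroid at (95.00, 33.33).
ΣA = 10250.00 mm², ΣAx̄ = 533750.00 mm³, ΣAȳ = 475000.00 mm³.
x̄ = 533750.00/10250.00 = 52.07 mm; ȳ = 475000.00/10250.00 = 46.34 mm.

x̄ = 52.07 mm, ȳ = 46.34 mm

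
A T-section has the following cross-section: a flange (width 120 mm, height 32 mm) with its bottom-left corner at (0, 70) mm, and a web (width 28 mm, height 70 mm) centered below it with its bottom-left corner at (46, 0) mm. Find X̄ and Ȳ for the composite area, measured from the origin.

X̄ = 60.00 mm, Ȳ = 68.77 mm

web: A = 28 × 70 = 1960.00, centroid at (60.00, 35.00).
flange: A = 120 × 32 = 3840.00, centroid at (60.00, 86.00).
ΣA = 5800.00 mm², ΣAX̄ = 348000.00 mm³, ΣAȲ = 398840.00 mm³.
X̄ = 348000.00/5800.00 = 60.00 mm; Ȳ = 398840.00/5800.00 = 68.77 mm.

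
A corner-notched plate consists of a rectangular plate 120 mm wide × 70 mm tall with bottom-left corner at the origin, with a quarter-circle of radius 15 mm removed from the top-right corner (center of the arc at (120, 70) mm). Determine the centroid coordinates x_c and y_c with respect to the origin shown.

x_c = 58.85 mm, y_c = 34.38 mm

plate: A = 120 × 70 = 8400.00, centroid at (60.00, 35.00).
removed quarter-circle: A = −¼π·15² = -176.71, centroid at (113.63, 63.63).
ΣA = 8223.29 mm², ΣAx_c = 483919.25 mm³, ΣAy_c = 282754.98 mm³.
x_c = 483919.25/8223.29 = 58.85 mm; y_c = 282754.98/8223.29 = 34.38 mm.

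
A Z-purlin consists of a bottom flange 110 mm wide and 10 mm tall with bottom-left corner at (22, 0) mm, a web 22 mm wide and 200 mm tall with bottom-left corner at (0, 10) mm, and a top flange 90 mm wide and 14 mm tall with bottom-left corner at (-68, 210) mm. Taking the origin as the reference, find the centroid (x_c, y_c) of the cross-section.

x_c = 15.40 mm, y_c = 112.86 mm

bottom flange: A = 110 × 10 = 1100.00, centroid at (77.00, 5.00).
web: A = 22 × 200 = 4400.00, centroid at (11.00, 110.00).
top flange: A = 90 × 14 = 1260.00, centroid at (-23.00, 217.00).
ΣA = 6760.00 mm²
ΣAx_c = (1100.00)(77.00) + (4400.00)(11.00) + (1260.00)(-23.00) = 104120.00 mm³
ΣAy_c = (1100.00)(5.00) + (4400.00)(110.00) + (1260.00)(217.00) = 762920.00 mm³
x_c = 104120.00 / 6760.00 = 15.40 mm
y_c = 762920.00 / 6760.00 = 112.86 mm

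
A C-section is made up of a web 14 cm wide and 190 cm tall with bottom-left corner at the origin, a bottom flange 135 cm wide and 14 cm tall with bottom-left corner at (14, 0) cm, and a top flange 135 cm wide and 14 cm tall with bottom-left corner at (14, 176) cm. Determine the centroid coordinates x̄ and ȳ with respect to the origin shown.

web: A = 14 × 190 = 2660.00, centroid at (7.00, 95.00).
bottom flange: A = 135 × 14 = 1890.00, centroid at (81.50, 7.00).
top flange: A = 135 × 14 = 1890.00, centroid at (81.50, 183.00).
ΣA = 6440.00 cm²
ΣAx̄ = (2660.00)(7.00) + (1890.00)(81.50) + (1890.00)(81.50) = 326690.00 cm³
ΣAȳ = (2660.00)(95.00) + (1890.00)(7.00) + (1890.00)(183.00) = 611800.00 cm³
x̄ = 326690.00 / 6440.00 = 50.73 cm
ȳ = 611800.00 / 6440.00 = 95.00 cm

x̄ = 50.73 cm, ȳ = 95.00 cm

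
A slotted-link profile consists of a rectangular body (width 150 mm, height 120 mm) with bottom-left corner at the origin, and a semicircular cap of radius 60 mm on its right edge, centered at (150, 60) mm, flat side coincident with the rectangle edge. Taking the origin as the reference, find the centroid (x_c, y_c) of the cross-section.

x_c = 99.02 mm, y_c = 60.00 mm

rectangular body: A = 150 × 120 = 18000.00, centroid at (75.00, 60.00).
semicircular end: A = ½π·60² = 5654.87, centroid at (175.46, 60.00).
ΣA = 23654.87 mm², ΣAx_c = 2342230.02 mm³, ΣAy_c = 1419292.01 mm³.
x_c = 2342230.02/23654.87 = 99.02 mm; y_c = 1419292.01/23654.87 = 60.00 mm.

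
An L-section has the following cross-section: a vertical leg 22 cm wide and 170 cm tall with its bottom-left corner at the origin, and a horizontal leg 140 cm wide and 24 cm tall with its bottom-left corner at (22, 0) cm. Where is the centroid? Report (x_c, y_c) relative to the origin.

x_c = 49.33 cm, y_c = 50.45 cm

Part | A | x̄ᵢ | ȳᵢ | A·x̄ᵢ | A·ȳᵢ
vertical leg | 3740.00 | 11.00 | 85.00 | 41140.00 | 317900.00
horizontal leg | 3360.00 | 92.00 | 12.00 | 309120.00 | 40320.00
Σ | 7100.00 |  |  | 350260.00 | 358220.00
x_c = 350260.00 / 7100.00 = 49.33 cm
y_c = 358220.00 / 7100.00 = 50.45 cm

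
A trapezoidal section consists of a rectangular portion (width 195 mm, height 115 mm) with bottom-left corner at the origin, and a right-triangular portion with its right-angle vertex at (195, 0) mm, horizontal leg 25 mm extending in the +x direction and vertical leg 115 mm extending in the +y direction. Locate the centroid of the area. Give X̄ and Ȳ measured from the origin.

Part | A | x̄ᵢ | ȳᵢ | A·x̄ᵢ | A·ȳᵢ
rectangular portion | 22425.00 | 97.50 | 57.50 | 2186437.50 | 1289437.50
triangular portion | 1437.50 | 203.33 | 38.33 | 292291.67 | 55104.17
Σ | 23862.50 |  |  | 2478729.17 | 1344541.67
X̄ = 2478729.17 / 23862.50 = 103.88 mm
Ȳ = 1344541.67 / 23862.50 = 56.35 mm

X̄ = 103.88 mm, Ȳ = 56.35 mm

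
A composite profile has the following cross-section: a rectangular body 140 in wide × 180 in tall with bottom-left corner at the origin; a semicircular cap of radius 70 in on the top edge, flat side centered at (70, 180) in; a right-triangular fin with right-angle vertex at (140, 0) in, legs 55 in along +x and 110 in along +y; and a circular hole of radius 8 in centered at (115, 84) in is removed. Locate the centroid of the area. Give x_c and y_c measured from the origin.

rectangular body: A = 140 × 180 = 25200.00, centroid at (70.00, 90.00).
semicircular top: A = ½π·70² = 7696.90, centroid at (70.00, 209.71).
triangular fin: A = ½·55·110 = 3025.00, centroid at (158.33, 36.67).
hole: A = −π·8² = -201.06, centroid at (115.00, 84.00).
ΣA = 35720.84 in²
ΣAx_c = (25200.00)(70.00) + (7696.90)(70.00) + (3025.00)(158.33) + (-201.06)(115.00) = 2758619.35 in³
ΣAy_c = (25200.00)(90.00) + (7696.90)(209.71) + (3025.00)(36.67) + (-201.06)(84.00) = 3976136.49 in³
x_c = 2758619.35 / 35720.84 = 77.23 in
y_c = 3976136.49 / 35720.84 = 111.31 in

x_c = 77.23 in, y_c = 111.31 in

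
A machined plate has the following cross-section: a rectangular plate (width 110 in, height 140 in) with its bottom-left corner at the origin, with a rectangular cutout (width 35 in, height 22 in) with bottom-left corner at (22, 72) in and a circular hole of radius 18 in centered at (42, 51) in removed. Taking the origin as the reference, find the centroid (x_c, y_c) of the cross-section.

x_c = 56.85 in, y_c = 70.69 in

plate: A = 110 × 140 = 15400.00, centroid at (55.00, 70.00).
hole 1: A = −(35 × 22) = -770.00, centroid at (39.50, 83.00).
hole 2: A = −π·18² = -1017.88, centroid at (42.00, 51.00).
ΣA = 13612.12 in², ΣAx_c = 773834.21 in³, ΣAy_c = 962178.32 in³.
x_c = 773834.21/13612.12 = 56.85 in; y_c = 962178.32/13612.12 = 70.69 in.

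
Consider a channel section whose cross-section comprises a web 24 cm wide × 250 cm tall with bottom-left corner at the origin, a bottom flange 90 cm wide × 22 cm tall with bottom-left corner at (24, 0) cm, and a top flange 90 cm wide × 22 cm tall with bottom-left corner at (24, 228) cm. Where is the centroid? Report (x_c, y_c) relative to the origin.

web: A = 24 × 250 = 6000.00, centroid at (12.00, 125.00).
bottom flange: A = 90 × 22 = 1980.00, centroid at (69.00, 11.00).
top flange: A = 90 × 22 = 1980.00, centroid at (69.00, 239.00).
ΣA = 9960.00 cm², ΣAx_c = 345240.00 cm³, ΣAy_c = 1245000.00 cm³.
x_c = 345240.00/9960.00 = 34.66 cm; y_c = 1245000.00/9960.00 = 125.00 cm.

x_c = 34.66 cm, y_c = 125.00 cm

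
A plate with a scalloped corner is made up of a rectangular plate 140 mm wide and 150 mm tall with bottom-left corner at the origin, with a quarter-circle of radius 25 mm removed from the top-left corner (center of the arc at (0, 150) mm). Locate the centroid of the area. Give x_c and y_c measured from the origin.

plate: A = 140 × 150 = 21000.00, centroid at (70.00, 75.00).
removed quarter-circle: A = −¼π·25² = -490.87, centroid at (10.61, 139.39).
ΣA = 20509.13 mm², ΣAx_c = 1464791.67 mm³, ΣAy_c = 1506577.26 mm³.
x_c = 1464791.67/20509.13 = 71.42 mm; y_c = 1506577.26/20509.13 = 73.46 mm.

x_c = 71.42 mm, y_c = 73.46 mm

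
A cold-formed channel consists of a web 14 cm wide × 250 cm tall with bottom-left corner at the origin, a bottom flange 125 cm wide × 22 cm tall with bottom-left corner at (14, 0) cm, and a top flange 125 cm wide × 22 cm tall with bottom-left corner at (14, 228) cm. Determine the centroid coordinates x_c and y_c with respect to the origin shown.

x_c = 49.47 cm, y_c = 125.00 cm

web: A = 14 × 250 = 3500.00, centroid at (7.00, 125.00).
bottom flange: A = 125 × 22 = 2750.00, centroid at (76.50, 11.00).
top flange: A = 125 × 22 = 2750.00, centroid at (76.50, 239.00).
ΣA = 9000.00 cm², ΣAx_c = 445250.00 cm³, ΣAy_c = 1125000.00 cm³.
x_c = 445250.00/9000.00 = 49.47 cm; y_c = 1125000.00/9000.00 = 125.00 cm.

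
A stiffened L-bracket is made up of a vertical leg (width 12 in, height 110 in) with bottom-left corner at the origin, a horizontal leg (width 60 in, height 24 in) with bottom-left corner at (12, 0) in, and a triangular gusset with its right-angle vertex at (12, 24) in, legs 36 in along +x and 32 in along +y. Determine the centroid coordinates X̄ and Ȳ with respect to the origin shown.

vertical leg: A = 12 × 110 = 1320.00, centroid at (6.00, 55.00).
horizontal leg: A = 60 × 24 = 1440.00, centroid at (42.00, 12.00).
gusset: A = ½·36·32 = 576.00, centroid at (24.00, 34.67).
ΣA = 3336.00 in²
ΣAX̄ = (1320.00)(6.00) + (1440.00)(42.00) + (576.00)(24.00) = 82224.00 in³
ΣAȲ = (1320.00)(55.00) + (1440.00)(12.00) + (576.00)(34.67) = 109848.00 in³
X̄ = 82224.00 / 3336.00 = 24.65 in
Ȳ = 109848.00 / 3336.00 = 32.93 in

X̄ = 24.65 in, Ȳ = 32.93 in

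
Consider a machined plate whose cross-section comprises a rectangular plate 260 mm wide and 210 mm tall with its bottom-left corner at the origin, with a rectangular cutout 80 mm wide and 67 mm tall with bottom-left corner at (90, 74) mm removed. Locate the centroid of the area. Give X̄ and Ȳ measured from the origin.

X̄ = 130.00 mm, Ȳ = 104.73 mm

plate: A = 260 × 210 = 54600.00, centroid at (130.00, 105.00).
hole: A = −(80 × 67) = -5360.00, centroid at (130.00, 107.50).
ΣA = 49240.00 mm²
ΣAX̄ = (54600.00)(130.00) + (-5360.00)(130.00) = 6401200.00 mm³
ΣAȲ = (54600.00)(105.00) + (-5360.00)(107.50) = 5156800.00 mm³
X̄ = 6401200.00 / 49240.00 = 130.00 mm
Ȳ = 5156800.00 / 49240.00 = 104.73 mm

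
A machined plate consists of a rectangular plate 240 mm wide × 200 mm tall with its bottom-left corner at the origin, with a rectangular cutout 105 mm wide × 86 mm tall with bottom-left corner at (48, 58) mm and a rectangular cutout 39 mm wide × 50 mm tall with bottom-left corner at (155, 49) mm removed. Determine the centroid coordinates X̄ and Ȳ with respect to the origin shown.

X̄ = 121.89 mm, Ȳ = 101.13 mm

plate: A = 240 × 200 = 48000.00, centroid at (120.00, 100.00).
hole 1: A = −(105 × 86) = -9030.00, centroid at (100.50, 101.00).
hole 2: A = −(39 × 50) = -1950.00, centroid at (174.50, 74.00).
ΣA = 37020.00 mm²
ΣAX̄ = (48000.00)(120.00) + (-9030.00)(100.50) + (-1950.00)(174.50) = 4512210.00 mm³
ΣAȲ = (48000.00)(100.00) + (-9030.00)(101.00) + (-1950.00)(74.00) = 3743670.00 mm³
X̄ = 4512210.00 / 37020.00 = 121.89 mm
Ȳ = 3743670.00 / 37020.00 = 101.13 mm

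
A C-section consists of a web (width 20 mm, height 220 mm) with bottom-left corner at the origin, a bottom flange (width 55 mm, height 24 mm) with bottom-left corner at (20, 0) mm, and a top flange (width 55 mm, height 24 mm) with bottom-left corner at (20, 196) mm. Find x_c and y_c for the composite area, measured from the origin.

web: A = 20 × 220 = 4400.00, centroid at (10.00, 110.00).
bottom flange: A = 55 × 24 = 1320.00, centroid at (47.50, 12.00).
top flange: A = 55 × 24 = 1320.00, centroid at (47.50, 208.00).
ΣA = 7040.00 mm², ΣAx_c = 169400.00 mm³, ΣAy_c = 774400.00 mm³.
x_c = 169400.00/7040.00 = 24.06 mm; y_c = 774400.00/7040.00 = 110.00 mm.

x_c = 24.06 mm, y_c = 110.00 mm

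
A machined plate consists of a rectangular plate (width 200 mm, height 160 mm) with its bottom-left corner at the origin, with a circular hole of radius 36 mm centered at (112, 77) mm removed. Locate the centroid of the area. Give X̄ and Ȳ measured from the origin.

plate: A = 200 × 160 = 32000.00, centroid at (100.00, 80.00).
hole: A = −π·36² = -4071.50, centroid at (112.00, 77.00).
ΣA = 27928.50 mm²
ΣAX̄ = (32000.00)(100.00) + (-4071.50)(112.00) = 2743991.54 mm³
ΣAȲ = (32000.00)(80.00) + (-4071.50)(77.00) = 2246494.19 mm³
X̄ = 2743991.54 / 27928.50 = 98.25 mm
Ȳ = 2246494.19 / 27928.50 = 80.44 mm

X̄ = 98.25 mm, Ȳ = 80.44 mm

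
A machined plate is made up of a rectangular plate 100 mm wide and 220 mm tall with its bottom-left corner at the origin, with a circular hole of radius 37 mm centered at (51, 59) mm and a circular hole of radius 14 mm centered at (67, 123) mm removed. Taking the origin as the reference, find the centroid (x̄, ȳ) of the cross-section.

plate: A = 100 × 220 = 22000.00, centroid at (50.00, 110.00).
hole 1: A = −π·37² = -4300.84, centroid at (51.00, 59.00).
hole 2: A = −π·14² = -615.75, centroid at (67.00, 123.00).
ΣA = 17083.41 mm²
ΣAx̄ = (22000.00)(50.00) + (-4300.84)(51.00) + (-615.75)(67.00) = 839401.75 mm³
ΣAȳ = (22000.00)(110.00) + (-4300.84)(59.00) + (-615.75)(123.00) = 2090512.90 mm³
x̄ = 839401.75 / 17083.41 = 49.14 mm
ȳ = 2090512.90 / 17083.41 = 122.37 mm

x̄ = 49.14 mm, ȳ = 122.37 mm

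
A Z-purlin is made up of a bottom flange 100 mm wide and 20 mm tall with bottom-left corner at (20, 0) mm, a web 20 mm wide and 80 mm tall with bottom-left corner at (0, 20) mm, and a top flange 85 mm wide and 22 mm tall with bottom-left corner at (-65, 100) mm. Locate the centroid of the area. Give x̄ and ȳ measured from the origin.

bottom flange: A = 100 × 20 = 2000.00, centroid at (70.00, 10.00).
web: A = 20 × 80 = 1600.00, centroid at (10.00, 60.00).
top flange: A = 85 × 22 = 1870.00, centroid at (-22.50, 111.00).
ΣA = 5470.00 mm², ΣAx̄ = 113925.00 mm³, ΣAȳ = 323570.00 mm³.
x̄ = 113925.00/5470.00 = 20.83 mm; ȳ = 323570.00/5470.00 = 59.15 mm.

x̄ = 20.83 mm, ȳ = 59.15 mm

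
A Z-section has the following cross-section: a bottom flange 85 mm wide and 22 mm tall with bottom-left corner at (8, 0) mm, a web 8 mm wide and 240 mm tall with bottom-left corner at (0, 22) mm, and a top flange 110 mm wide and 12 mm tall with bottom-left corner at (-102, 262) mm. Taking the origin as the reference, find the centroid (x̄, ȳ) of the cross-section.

Part | A | x̄ᵢ | ȳᵢ | A·x̄ᵢ | A·ȳᵢ
bottom flange | 1870.00 | 50.50 | 11.00 | 94435.00 | 20570.00
web | 1920.00 | 4.00 | 142.00 | 7680.00 | 272640.00
top flange | 1320.00 | -47.00 | 268.00 | -62040.00 | 353760.00
Σ | 5110.00 |  |  | 40075.00 | 646970.00
x̄ = 40075.00 / 5110.00 = 7.84 mm
ȳ = 646970.00 / 5110.00 = 126.61 mm

x̄ = 7.84 mm, ȳ = 126.61 mm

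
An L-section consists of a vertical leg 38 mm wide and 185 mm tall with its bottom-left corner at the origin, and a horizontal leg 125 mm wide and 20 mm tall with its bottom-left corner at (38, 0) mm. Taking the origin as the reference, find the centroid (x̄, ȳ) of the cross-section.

x̄ = 40.38 mm, ȳ = 70.86 mm

Part | A | x̄ᵢ | ȳᵢ | A·x̄ᵢ | A·ȳᵢ
vertical leg | 7030.00 | 19.00 | 92.50 | 133570.00 | 650275.00
horizontal leg | 2500.00 | 100.50 | 10.00 | 251250.00 | 25000.00
Σ | 9530.00 |  |  | 384820.00 | 675275.00
x̄ = 384820.00 / 9530.00 = 40.38 mm
ȳ = 675275.00 / 9530.00 = 70.86 mm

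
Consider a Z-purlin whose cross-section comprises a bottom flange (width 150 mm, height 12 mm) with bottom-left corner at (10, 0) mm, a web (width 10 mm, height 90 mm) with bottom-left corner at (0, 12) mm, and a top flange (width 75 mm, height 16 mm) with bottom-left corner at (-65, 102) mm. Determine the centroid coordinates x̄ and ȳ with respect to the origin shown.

x̄ = 31.92 mm, ȳ = 49.77 mm

bottom flange: A = 150 × 12 = 1800.00, centroid at (85.00, 6.00).
web: A = 10 × 90 = 900.00, centroid at (5.00, 57.00).
top flange: A = 75 × 16 = 1200.00, centroid at (-27.50, 110.00).
ΣA = 3900.00 mm², ΣAx̄ = 124500.00 mm³, ΣAȳ = 194100.00 mm³.
x̄ = 124500.00/3900.00 = 31.92 mm; ȳ = 194100.00/3900.00 = 49.77 mm.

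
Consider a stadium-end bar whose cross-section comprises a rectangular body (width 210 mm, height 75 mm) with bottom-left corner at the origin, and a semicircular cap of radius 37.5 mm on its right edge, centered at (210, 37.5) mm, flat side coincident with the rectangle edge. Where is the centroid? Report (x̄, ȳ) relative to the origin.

x̄ = 119.87 mm, ȳ = 37.50 mm

rectangular body: A = 210 × 75 = 15750.00, centroid at (105.00, 37.50).
semicircular end: A = ½π·37.5² = 2208.93, centroid at (225.92, 37.50).
ΣA = 17958.93 mm², ΣAx̄ = 2152782.04 mm³, ΣAȳ = 673459.96 mm³.
x̄ = 2152782.04/17958.93 = 119.87 mm; ȳ = 673459.96/17958.93 = 37.50 mm.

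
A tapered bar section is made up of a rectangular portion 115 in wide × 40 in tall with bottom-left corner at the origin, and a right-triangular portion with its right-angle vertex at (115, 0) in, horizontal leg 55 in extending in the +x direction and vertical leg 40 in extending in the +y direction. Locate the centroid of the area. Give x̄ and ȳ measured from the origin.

x̄ = 72.13 in, ȳ = 18.71 in

rectangular portion: A = 115 × 40 = 4600.00, centroid at (57.50, 20.00).
triangular portion: A = ½·55·40 = 1100.00, centroid at (133.33, 13.33).
ΣA = 5700.00 in²
ΣAx̄ = (4600.00)(57.50) + (1100.00)(133.33) = 411166.67 in³
ΣAȳ = (4600.00)(20.00) + (1100.00)(13.33) = 106666.67 in³
x̄ = 411166.67 / 5700.00 = 72.13 in
ȳ = 106666.67 / 5700.00 = 18.71 in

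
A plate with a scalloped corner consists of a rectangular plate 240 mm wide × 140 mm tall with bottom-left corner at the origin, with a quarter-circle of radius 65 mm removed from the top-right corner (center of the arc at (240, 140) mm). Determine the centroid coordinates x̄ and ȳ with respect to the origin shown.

x̄ = 109.87 mm, ȳ = 65.35 mm

Part | A | x̄ᵢ | ȳᵢ | A·x̄ᵢ | A·ȳᵢ
plate | 33600.00 | 120.00 | 70.00 | 4032000.00 | 2352000.00
removed quarter-circle | -3318.31 | 212.41 | 112.41 | -704852.07 | -373021.35
Σ | 30281.69 |  |  | 3327147.93 | 1978978.65
x̄ = 3327147.93 / 30281.69 = 109.87 mm
ȳ = 1978978.65 / 30281.69 = 65.35 mm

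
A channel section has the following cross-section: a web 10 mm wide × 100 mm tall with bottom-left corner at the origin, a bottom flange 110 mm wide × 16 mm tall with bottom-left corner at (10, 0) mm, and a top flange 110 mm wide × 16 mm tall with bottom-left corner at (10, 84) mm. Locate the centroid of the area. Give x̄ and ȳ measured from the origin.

web: A = 10 × 100 = 1000.00, centroid at (5.00, 50.00).
bottom flange: A = 110 × 16 = 1760.00, centroid at (65.00, 8.00).
top flange: A = 110 × 16 = 1760.00, centroid at (65.00, 92.00).
ΣA = 4520.00 mm²
ΣAx̄ = (1000.00)(5.00) + (1760.00)(65.00) + (1760.00)(65.00) = 233800.00 mm³
ΣAȳ = (1000.00)(50.00) + (1760.00)(8.00) + (1760.00)(92.00) = 226000.00 mm³
x̄ = 233800.00 / 4520.00 = 51.73 mm
ȳ = 226000.00 / 4520.00 = 50.00 mm

x̄ = 51.73 mm, ȳ = 50.00 mm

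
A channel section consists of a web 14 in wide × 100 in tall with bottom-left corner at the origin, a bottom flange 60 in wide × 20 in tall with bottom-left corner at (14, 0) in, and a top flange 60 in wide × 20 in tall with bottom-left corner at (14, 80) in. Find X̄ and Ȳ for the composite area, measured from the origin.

web: A = 14 × 100 = 1400.00, centroid at (7.00, 50.00).
bottom flange: A = 60 × 20 = 1200.00, centroid at (44.00, 10.00).
top flange: A = 60 × 20 = 1200.00, centroid at (44.00, 90.00).
ΣA = 3800.00 in²
ΣAX̄ = (1400.00)(7.00) + (1200.00)(44.00) + (1200.00)(44.00) = 115400.00 in³
ΣAȲ = (1400.00)(50.00) + (1200.00)(10.00) + (1200.00)(90.00) = 190000.00 in³
X̄ = 115400.00 / 3800.00 = 30.37 in
Ȳ = 190000.00 / 3800.00 = 50.00 in

X̄ = 30.37 in, Ȳ = 50.00 in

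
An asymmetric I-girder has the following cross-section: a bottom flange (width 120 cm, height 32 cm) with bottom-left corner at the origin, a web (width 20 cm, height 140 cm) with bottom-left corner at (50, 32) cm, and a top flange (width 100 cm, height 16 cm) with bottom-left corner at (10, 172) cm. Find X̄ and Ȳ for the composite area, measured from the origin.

X̄ = 60.00 cm, Ȳ = 77.07 cm

bottom flange: A = 120 × 32 = 3840.00, centroid at (60.00, 16.00).
web: A = 20 × 140 = 2800.00, centroid at (60.00, 102.00).
top flange: A = 100 × 16 = 1600.00, centroid at (60.00, 180.00).
ΣA = 8240.00 cm², ΣAX̄ = 494400.00 cm³, ΣAȲ = 635040.00 cm³.
X̄ = 494400.00/8240.00 = 60.00 cm; Ȳ = 635040.00/8240.00 = 77.07 cm.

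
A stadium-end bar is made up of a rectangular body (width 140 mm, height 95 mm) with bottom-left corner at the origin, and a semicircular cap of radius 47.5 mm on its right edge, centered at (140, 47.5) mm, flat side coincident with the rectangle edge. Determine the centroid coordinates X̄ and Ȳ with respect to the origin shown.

X̄ = 88.97 mm, Ȳ = 47.50 mm

rectangular body: A = 140 × 95 = 13300.00, centroid at (70.00, 47.50).
semicircular end: A = ½π·47.5² = 3544.11, centroid at (160.16, 47.50).
ΣA = 16844.11 mm²
ΣAX̄ = (13300.00)(70.00) + (3544.11)(160.16) = 1498623.21 mm³
ΣAȲ = (13300.00)(47.50) + (3544.11)(47.50) = 800095.19 mm³
X̄ = 1498623.21 / 16844.11 = 88.97 mm
Ȳ = 800095.19 / 16844.11 = 47.50 mm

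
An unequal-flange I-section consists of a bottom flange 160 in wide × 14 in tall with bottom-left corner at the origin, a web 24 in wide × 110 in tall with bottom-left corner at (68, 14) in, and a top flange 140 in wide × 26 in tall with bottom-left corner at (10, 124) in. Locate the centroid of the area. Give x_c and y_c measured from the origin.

x_c = 80.00 in, y_c = 81.75 in

Part | A | x̄ᵢ | ȳᵢ | A·x̄ᵢ | A·ȳᵢ
bottom flange | 2240.00 | 80.00 | 7.00 | 179200.00 | 15680.00
web | 2640.00 | 80.00 | 69.00 | 211200.00 | 182160.00
top flange | 3640.00 | 80.00 | 137.00 | 291200.00 | 498680.00
Σ | 8520.00 |  |  | 681600.00 | 696520.00
x_c = 681600.00 / 8520.00 = 80.00 in
y_c = 696520.00 / 8520.00 = 81.75 in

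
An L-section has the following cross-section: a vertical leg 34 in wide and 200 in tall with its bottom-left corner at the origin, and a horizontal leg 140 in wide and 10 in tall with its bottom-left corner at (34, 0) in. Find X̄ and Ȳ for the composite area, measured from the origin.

X̄ = 31.85 in, Ȳ = 83.78 in

Part | A | x̄ᵢ | ȳᵢ | A·x̄ᵢ | A·ȳᵢ
vertical leg | 6800.00 | 17.00 | 100.00 | 115600.00 | 680000.00
horizontal leg | 1400.00 | 104.00 | 5.00 | 145600.00 | 7000.00
Σ | 8200.00 |  |  | 261200.00 | 687000.00
X̄ = 261200.00 / 8200.00 = 31.85 in
Ȳ = 687000.00 / 8200.00 = 83.78 in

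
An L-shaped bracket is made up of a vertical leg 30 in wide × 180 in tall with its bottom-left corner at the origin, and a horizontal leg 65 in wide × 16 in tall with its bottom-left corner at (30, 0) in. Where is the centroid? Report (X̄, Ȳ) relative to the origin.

X̄ = 22.67 in, Ȳ = 76.76 in

vertical leg: A = 30 × 180 = 5400.00, centroid at (15.00, 90.00).
horizontal leg: A = 65 × 16 = 1040.00, centroid at (62.50, 8.00).
ΣA = 6440.00 in², ΣAX̄ = 146000.00 in³, ΣAȲ = 494320.00 in³.
X̄ = 146000.00/6440.00 = 22.67 in; Ȳ = 494320.00/6440.00 = 76.76 in.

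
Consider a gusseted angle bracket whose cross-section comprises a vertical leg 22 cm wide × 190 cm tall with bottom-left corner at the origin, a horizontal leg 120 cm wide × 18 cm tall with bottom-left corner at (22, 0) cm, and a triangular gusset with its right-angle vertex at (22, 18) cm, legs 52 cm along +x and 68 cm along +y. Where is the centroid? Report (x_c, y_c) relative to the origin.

x_c = 36.09 cm, y_c = 60.24 cm

vertical leg: A = 22 × 190 = 4180.00, centroid at (11.00, 95.00).
horizontal leg: A = 120 × 18 = 2160.00, centroid at (82.00, 9.00).
gusset: A = ½·52·68 = 1768.00, centroid at (39.33, 40.67).
ΣA = 8108.00 cm², ΣAx_c = 292641.33 cm³, ΣAy_c = 488438.67 cm³.
x_c = 292641.33/8108.00 = 36.09 cm; y_c = 488438.67/8108.00 = 60.24 cm.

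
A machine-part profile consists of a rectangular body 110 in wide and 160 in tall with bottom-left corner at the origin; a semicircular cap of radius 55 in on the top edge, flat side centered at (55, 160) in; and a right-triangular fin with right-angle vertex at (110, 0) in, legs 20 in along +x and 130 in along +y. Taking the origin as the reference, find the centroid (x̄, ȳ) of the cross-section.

rectangular body: A = 110 × 160 = 17600.00, centroid at (55.00, 80.00).
semicircular top: A = ½π·55² = 4751.66, centroid at (55.00, 183.34).
triangular fin: A = ½·20·130 = 1300.00, centroid at (116.67, 43.33).
ΣA = 23651.66 in², ΣAx̄ = 1381007.91 in³, ΣAȳ = 2335515.42 in³.
x̄ = 1381007.91/23651.66 = 58.39 in; ȳ = 2335515.42/23651.66 = 98.75 in.

x̄ = 58.39 in, ȳ = 98.75 in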